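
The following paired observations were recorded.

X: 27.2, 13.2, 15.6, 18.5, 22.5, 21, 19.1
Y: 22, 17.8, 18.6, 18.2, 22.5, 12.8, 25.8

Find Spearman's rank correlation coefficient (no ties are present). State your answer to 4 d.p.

Rank X: 7, 1, 2, 3, 6, 5, 4
Rank Y: 5, 2, 4, 3, 6, 1, 7
d = rank(X) − rank(Y): 2, -1, -2, 0, 0, 4, -3; Σd² = 34
ρ = 1 − 6Σd² / [n(n²−1)] = 1 − 6×34 / (7×48) = 1 − 204/336 ≈ 0.3929

0.3929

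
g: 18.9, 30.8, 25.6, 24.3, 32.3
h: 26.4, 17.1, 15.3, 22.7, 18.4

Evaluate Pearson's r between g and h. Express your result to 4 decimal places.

-0.7442

n = 5, Σg = 131.9, Σh = 99.9, Σg² = 3594.99, Σh² = 2077.31, Σgh = 2563.25
nΣgh − ΣgΣh = 12816.25 − 13176.81 = -360.56
nΣg² − (Σg)² = 17974.95 − 17397.61 = 577.34; nΣh² − (Σh)² = 10386.55 − 9980.01 = 406.54
r = -360.56 / √(577.34 × 406.54) = -360.56 / 484.4706 ≈ -0.7442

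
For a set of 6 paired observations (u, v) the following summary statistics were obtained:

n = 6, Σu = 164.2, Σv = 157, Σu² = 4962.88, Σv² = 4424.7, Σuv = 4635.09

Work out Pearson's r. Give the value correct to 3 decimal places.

0.878

r = (nΣuv − ΣuΣv) / √[(nΣu² − (Σu)²)(nΣv² − (Σv)²)]
Numerator: 6×4635.09 − 164.2×157 = 2031.14
Denominator: √[(29777.28 − 26961.64)(26548.2 − 24649)] = √[2815.64 × 1899.2] = 2312.4583
r = 2031.14 / 2312.4583 ≈ 0.878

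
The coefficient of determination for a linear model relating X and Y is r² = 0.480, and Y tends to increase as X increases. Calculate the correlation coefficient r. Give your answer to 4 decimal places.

|r| = √0.480 = 0.6928
The association is positive, so r = 0.6928.

0.6928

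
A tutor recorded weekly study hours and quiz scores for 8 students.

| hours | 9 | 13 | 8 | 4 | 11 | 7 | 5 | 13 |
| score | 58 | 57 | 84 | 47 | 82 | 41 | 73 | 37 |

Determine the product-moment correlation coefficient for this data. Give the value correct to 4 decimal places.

n = 8, Σx = 70, Σy = 479, Σx² = 694, Σy² = 30981, Σxy = 4158
nΣxy − ΣxΣy = 33264 − 33530 = -266
nΣx² − (Σx)² = 5552 − 4900 = 652; nΣy² − (Σy)² = 247848 − 229441 = 18407
r = -266 / √(652 × 18407) = -266 / 3464.2985 ≈ -0.0768

-0.0768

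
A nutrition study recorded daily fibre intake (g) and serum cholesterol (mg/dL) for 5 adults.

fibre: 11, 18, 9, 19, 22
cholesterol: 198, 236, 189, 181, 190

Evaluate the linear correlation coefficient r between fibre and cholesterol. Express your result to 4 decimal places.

0.0850

n = 5, Σx = 79, Σy = 994, Σx² = 1371, Σy² = 199482, Σxy = 15746
nΣxy − ΣxΣy = 78730 − 78526 = 204
nΣx² − (Σx)² = 6855 − 6241 = 614; nΣy² − (Σy)² = 997410 − 988036 = 9374
r = 204 / √(614 × 9374) = 204 / 2399.0907 ≈ 0.0850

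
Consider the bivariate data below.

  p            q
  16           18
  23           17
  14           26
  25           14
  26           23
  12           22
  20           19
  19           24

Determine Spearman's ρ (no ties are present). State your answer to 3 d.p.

Rank p: 3, 6, 2, 7, 8, 1, 5, 4
Rank q: 3, 2, 8, 1, 6, 5, 4, 7
d = rank(p) − rank(q): 0, 4, -6, 6, 2, -4, 1, -3; Σd² = 118
ρ = 1 − 6Σd² / [n(n²−1)] = 1 − 6×118 / (8×63) = 1 − 708/504 ≈ -0.405

-0.405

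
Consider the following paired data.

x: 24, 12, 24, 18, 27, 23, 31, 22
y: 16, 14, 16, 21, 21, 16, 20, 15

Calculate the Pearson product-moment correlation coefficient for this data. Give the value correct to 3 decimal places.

n = 8, Σx = 181, Σy = 139, Σx² = 4323, Σy² = 2471, Σxy = 3199
nΣxy − ΣxΣy = 25592 − 25159 = 433
nΣx² − (Σx)² = 34584 − 32761 = 1823; nΣy² − (Σy)² = 19768 − 19321 = 447
r = 433 / √(1823 × 447) = 433 / 902.7076 ≈ 0.480

0.480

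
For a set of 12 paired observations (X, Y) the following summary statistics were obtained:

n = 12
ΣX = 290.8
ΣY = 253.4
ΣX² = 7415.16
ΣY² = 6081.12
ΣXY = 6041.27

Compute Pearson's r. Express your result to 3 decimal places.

-0.192

r = (nΣXY − ΣXΣY) / √[(nΣX² − (ΣX)²)(nΣY² − (ΣY)²)]
Numerator: 12×6041.27 − 290.8×253.4 = -1193.48
Denominator: √[(88981.92 − 84564.64)(72973.44 − 64211.56)] = √[4417.28 × 8761.88] = 6221.2280
r = -1193.48 / 6221.2280 ≈ -0.192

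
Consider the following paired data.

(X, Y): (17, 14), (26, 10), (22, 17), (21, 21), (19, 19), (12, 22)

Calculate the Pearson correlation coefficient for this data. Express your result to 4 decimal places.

n = 6, ΣX = 117, ΣY = 103, ΣX² = 2395, ΣY² = 1871, ΣXY = 1938
nΣXY − ΣXΣY = 11628 − 12051 = -423
nΣX² − (ΣX)² = 14370 − 13689 = 681; nΣY² − (ΣY)² = 11226 − 10609 = 617
r = -423 / √(681 × 617) = -423 / 648.2106 ≈ -0.6526

-0.6526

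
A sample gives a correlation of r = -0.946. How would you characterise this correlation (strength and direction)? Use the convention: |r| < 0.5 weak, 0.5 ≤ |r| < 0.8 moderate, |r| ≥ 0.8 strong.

strong negative

r = -0.946 < 0 so the relationship is negative.
|r| = 0.946, which falls in the strong range.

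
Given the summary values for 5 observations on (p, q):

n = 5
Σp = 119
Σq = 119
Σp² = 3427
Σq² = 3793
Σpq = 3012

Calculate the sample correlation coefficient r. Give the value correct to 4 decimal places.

0.2378

r = (nΣpq − ΣpΣq) / √[(nΣp² − (Σp)²)(nΣq² − (Σq)²)]
Numerator: 5×3012 − 119×119 = 899
Denominator: √[(17135 − 14161)(18965 − 14161)] = √[2974 × 4804] = 3779.8275
r = 899 / 3779.8275 ≈ 0.2378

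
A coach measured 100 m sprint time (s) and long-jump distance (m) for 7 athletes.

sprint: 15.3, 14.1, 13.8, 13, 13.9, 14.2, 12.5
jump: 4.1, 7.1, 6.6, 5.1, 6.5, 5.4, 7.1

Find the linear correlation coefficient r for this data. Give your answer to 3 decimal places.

n = 7, Σx = 96.8, Σy = 41.9, Σx² = 1343.44, Σy² = 258.61, Σxy = 576
nΣxy − ΣxΣy = 4032 − 4055.92 = -23.92
nΣx² − (Σx)² = 9404.08 − 9370.24 = 33.84; nΣy² − (Σy)² = 1810.27 − 1755.61 = 54.66
r = -23.92 / √(33.84 × 54.66) = -23.92 / 43.0081 ≈ -0.556

-0.556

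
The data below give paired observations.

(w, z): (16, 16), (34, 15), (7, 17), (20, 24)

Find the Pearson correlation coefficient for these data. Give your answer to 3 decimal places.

-0.153

n = 4, Σw = 77, Σz = 72, Σw² = 1861, Σz² = 1346, Σwz = 1365
nΣwz − ΣwΣz = 5460 − 5544 = -84
nΣw² − (Σw)² = 7444 − 5929 = 1515; nΣz² − (Σz)² = 5384 − 5184 = 200
r = -84 / √(1515 × 200) = -84 / 550.4544 ≈ -0.153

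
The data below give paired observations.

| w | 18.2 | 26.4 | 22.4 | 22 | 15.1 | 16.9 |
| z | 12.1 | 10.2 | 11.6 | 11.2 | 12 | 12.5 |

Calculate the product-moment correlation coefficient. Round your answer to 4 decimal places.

n = 6, Σw = 121, Σz = 69.6, Σw² = 2527.58, Σz² = 810.7, Σwz = 1388.19
nΣwz − ΣwΣz = 8329.14 − 8421.6 = -92.46
nΣw² − (Σw)² = 15165.48 − 14641 = 524.48; nΣz² − (Σz)² = 4864.2 − 4844.16 = 20.04
r = -92.46 / √(524.48 × 20.04) = -92.46 / 102.5211 ≈ -0.9019

-0.9019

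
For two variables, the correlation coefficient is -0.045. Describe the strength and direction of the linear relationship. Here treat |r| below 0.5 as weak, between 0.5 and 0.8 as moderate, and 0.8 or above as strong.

weak negative

r = -0.045 < 0 so the relationship is negative.
|r| = 0.045, which falls in the weak range.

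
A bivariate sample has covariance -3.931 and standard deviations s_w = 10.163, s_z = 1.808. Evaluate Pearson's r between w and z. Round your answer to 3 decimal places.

-0.214

r = Cov(w,z) / (s_w · s_z) = -3.931 / (10.163 × 1.808)
  = -3.931 / 18.3747 ≈ -0.214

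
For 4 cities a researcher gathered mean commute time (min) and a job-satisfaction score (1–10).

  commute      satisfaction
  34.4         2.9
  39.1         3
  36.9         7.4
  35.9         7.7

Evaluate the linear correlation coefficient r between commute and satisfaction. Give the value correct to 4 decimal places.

n = 4, Σx = 146.3, Σy = 21, Σx² = 5362.59, Σy² = 131.46, Σxy = 766.55
nΣxy − ΣxΣy = 3066.2 − 3072.3 = -6.1
nΣx² − (Σx)² = 21450.36 − 21403.69 = 46.67; nΣy² − (Σy)² = 525.84 − 441 = 84.84
r = -6.1 / √(46.67 × 84.84) = -6.1 / 62.9244 ≈ -0.0969

-0.0969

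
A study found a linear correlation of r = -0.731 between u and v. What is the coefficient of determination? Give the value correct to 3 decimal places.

r² = (-0.731)² = 0.534

0.534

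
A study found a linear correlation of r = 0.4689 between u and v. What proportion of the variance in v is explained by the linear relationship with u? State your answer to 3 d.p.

r² = (0.4689)² = 0.220

0.220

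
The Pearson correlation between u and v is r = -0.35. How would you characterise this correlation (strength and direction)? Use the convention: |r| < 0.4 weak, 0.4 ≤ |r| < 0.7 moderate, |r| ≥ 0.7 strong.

weak negative

r = -0.35 < 0 so the relationship is negative.
|r| = 0.35, which falls in the weak range.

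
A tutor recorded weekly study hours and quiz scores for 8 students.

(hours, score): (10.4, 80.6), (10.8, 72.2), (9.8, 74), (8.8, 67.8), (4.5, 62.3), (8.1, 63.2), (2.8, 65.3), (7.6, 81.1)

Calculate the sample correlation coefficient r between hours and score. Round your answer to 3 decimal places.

n = 8, Σx = 62.8, Σy = 566.5, Σx² = 549.74, Σy² = 40498.87, Σxy = 4531.31
nΣxy − ΣxΣy = 36250.48 − 35576.2 = 674.28
nΣx² − (Σx)² = 4397.92 − 3943.84 = 454.08; nΣy² − (Σy)² = 323990.96 − 320922.25 = 3068.71
r = 674.28 / √(454.08 × 3068.71) = 674.28 / 1180.4405 ≈ 0.571

0.571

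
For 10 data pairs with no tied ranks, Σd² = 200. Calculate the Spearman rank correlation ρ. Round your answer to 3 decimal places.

-0.212

ρ = 1 − 6Σd² / [n(n²−1)] = 1 − 6×200 / (10×99)
  = 1 − 1200/990 = 1 − 1.2121 ≈ -0.212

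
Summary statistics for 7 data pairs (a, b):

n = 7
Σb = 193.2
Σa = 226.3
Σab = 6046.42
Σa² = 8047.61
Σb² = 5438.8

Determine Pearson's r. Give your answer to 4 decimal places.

r = (nΣab − ΣaΣb) / √[(nΣa² − (Σa)²)(nΣb² − (Σb)²)]
Numerator: 7×6046.42 − 226.3×193.2 = -1396.22
Denominator: √[(56333.27 − 51211.69)(38071.6 − 37326.24)] = √[5121.58 × 745.36] = 1953.8221
r = -1396.22 / 1953.8221 ≈ -0.7146

-0.7146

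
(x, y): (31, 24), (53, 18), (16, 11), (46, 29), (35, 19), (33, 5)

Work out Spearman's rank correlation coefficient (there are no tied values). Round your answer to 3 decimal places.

0.314

Rank x: 2, 6, 1, 5, 4, 3
Rank y: 5, 3, 2, 6, 4, 1
d = rank(x) − rank(y): -3, 3, -1, -1, 0, 2; Σd² = 24
ρ = 1 − 6Σd² / [n(n²−1)] = 1 − 6×24 / (6×35) = 1 − 144/210 ≈ 0.314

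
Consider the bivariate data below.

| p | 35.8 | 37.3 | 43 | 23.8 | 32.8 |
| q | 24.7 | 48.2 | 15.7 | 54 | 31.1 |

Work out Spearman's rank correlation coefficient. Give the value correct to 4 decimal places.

-0.7000

Rank p: 3, 4, 5, 1, 2
Rank q: 2, 4, 1, 5, 3
d = rank(p) − rank(q): 1, 0, 4, -4, -1; Σd² = 34
ρ = 1 − 6Σd² / [n(n²−1)] = 1 − 6×34 / (5×24) = 1 − 204/120 ≈ -0.7000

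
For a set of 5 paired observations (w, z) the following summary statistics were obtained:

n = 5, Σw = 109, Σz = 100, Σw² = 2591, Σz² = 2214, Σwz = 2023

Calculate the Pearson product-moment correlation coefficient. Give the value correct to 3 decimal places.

r = (nΣwz − ΣwΣz) / √[(nΣw² − (Σw)²)(nΣz² − (Σz)²)]
Numerator: 5×2023 − 109×100 = -785
Denominator: √[(12955 − 11881)(11070 − 10000)] = √[1074 × 1070] = 1071.9981
r = -785 / 1071.9981 ≈ -0.732

-0.732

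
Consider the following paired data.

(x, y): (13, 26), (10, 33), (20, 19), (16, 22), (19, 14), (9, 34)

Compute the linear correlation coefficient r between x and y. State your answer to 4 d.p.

-0.9601

n = 6, Σx = 87, Σy = 148, Σx² = 1367, Σy² = 3962, Σxy = 1972
nΣxy − ΣxΣy = 11832 − 12876 = -1044
nΣx² − (Σx)² = 8202 − 7569 = 633; nΣy² − (Σy)² = 23772 − 21904 = 1868
r = -1044 / √(633 × 1868) = -1044 / 1087.4024 ≈ -0.9601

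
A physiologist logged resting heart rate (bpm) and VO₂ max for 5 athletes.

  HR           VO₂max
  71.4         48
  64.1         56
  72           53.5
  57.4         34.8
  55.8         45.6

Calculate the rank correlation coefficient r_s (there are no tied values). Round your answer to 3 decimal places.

0.600

Rank HR: 4, 3, 5, 2, 1
Rank VO₂max: 3, 5, 4, 1, 2
d = rank(HR) − rank(VO₂max): 1, -2, 1, 1, -1; Σd² = 8
ρ = 1 − 6Σd² / [n(n²−1)] = 1 − 6×8 / (5×24) = 1 − 48/120 ≈ 0.600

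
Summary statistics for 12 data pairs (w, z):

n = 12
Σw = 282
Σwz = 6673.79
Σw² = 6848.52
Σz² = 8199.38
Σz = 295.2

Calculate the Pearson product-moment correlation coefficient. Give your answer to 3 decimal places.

-0.578

r = (nΣwz − ΣwΣz) / √[(nΣw² − (Σw)²)(nΣz² − (Σz)²)]
Numerator: 12×6673.79 − 282×295.2 = -3160.92
Denominator: √[(82182.24 − 79524)(98392.56 − 87143.04)] = √[2658.24 × 11249.52] = 5468.4480
r = -3160.92 / 5468.4480 ≈ -0.578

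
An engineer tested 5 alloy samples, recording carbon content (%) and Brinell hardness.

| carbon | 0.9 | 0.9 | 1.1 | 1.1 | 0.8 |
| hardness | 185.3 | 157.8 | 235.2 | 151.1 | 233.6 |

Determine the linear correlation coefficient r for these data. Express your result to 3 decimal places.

n = 5, Σx = 4.8, Σy = 963, Σx² = 4.68, Σy² = 191956.14, Σxy = 920.6
nΣxy − ΣxΣy = 4603 − 4622.4 = -19.4
nΣx² − (Σx)² = 23.4 − 23.04 = 0.36; nΣy² − (Σy)² = 959780.7 − 927369 = 32411.7
r = -19.4 / √(0.36 × 32411.7) = -19.4 / 108.0195 ≈ -0.180

-0.180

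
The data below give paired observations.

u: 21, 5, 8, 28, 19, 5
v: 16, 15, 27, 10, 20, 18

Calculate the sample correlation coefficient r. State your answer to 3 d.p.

n = 6, Σu = 86, Σv = 106, Σu² = 1700, Σv² = 2034, Σuv = 1377
nΣuv − ΣuΣv = 8262 − 9116 = -854
nΣu² − (Σu)² = 10200 − 7396 = 2804; nΣv² − (Σv)² = 12204 − 11236 = 968
r = -854 / √(2804 × 968) = -854 / 1647.5048 ≈ -0.518

-0.518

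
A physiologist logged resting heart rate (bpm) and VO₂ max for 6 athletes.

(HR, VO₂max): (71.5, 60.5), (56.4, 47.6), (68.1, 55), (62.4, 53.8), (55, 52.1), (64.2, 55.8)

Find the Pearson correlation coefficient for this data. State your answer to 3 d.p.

n = 6, Σx = 377.6, Σy = 324.8, Σx² = 23971.22, Σy² = 17673.5, Σxy = 20560.87
nΣxy − ΣxΣy = 123365.22 − 122644.48 = 720.74
nΣx² − (Σx)² = 143827.32 − 142581.76 = 1245.56; nΣy² − (Σy)² = 106041 − 105495.04 = 545.96
r = 720.74 / √(1245.56 × 545.96) = 720.74 / 824.6369 ≈ 0.874

0.874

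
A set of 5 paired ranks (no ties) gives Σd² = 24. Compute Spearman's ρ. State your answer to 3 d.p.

ρ = 1 − 6Σd² / [n(n²−1)] = 1 − 6×24 / (5×24)
  = 1 − 144/120 = 1 − 1.2000 ≈ -0.200

-0.200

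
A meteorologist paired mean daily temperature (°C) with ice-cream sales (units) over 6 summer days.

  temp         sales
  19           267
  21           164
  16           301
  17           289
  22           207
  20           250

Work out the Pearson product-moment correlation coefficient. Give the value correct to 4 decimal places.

n = 6, Σx = 115, Σy = 1478, Σx² = 2231, Σy² = 377656, Σxy = 27800
nΣxy − ΣxΣy = 166800 − 169970 = -3170
nΣx² − (Σx)² = 13386 − 13225 = 161; nΣy² − (Σy)² = 2265936 − 2184484 = 81452
r = -3170 / √(161 × 81452) = -3170 / 3621.2942 ≈ -0.8754

-0.8754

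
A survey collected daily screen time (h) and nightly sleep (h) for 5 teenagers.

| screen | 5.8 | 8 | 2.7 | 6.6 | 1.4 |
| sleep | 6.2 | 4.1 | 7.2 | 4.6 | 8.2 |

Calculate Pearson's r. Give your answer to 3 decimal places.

-0.970

n = 5, Σx = 24.5, Σy = 30.3, Σx² = 150.45, Σy² = 195.49, Σxy = 130.04
nΣxy − ΣxΣy = 650.2 − 742.35 = -92.15
nΣx² − (Σx)² = 752.25 − 600.25 = 152; nΣy² − (Σy)² = 977.45 − 918.09 = 59.36
r = -92.15 / √(152 × 59.36) = -92.15 / 94.9880 ≈ -0.970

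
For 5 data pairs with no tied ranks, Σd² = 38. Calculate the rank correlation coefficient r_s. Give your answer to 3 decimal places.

-0.900

ρ = 1 − 6Σd² / [n(n²−1)] = 1 − 6×38 / (5×24)
  = 1 − 228/120 = 1 − 1.9000 ≈ -0.900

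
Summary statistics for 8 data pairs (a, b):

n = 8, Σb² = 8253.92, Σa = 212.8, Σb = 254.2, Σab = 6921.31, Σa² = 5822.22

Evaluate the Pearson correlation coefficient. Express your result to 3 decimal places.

r = (nΣab − ΣaΣb) / √[(nΣa² − (Σa)²)(nΣb² − (Σb)²)]
Numerator: 8×6921.31 − 212.8×254.2 = 1276.72
Denominator: √[(46577.76 − 45283.84)(66031.36 − 64617.64)] = √[1293.92 × 1413.72] = 1352.4942
r = 1276.72 / 1352.4942 ≈ 0.944

0.944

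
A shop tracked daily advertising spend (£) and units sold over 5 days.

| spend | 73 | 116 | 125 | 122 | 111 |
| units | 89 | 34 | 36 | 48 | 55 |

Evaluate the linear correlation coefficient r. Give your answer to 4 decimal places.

-0.9413

n = 5, Σx = 547, Σy = 262, Σx² = 61615, Σy² = 15702, Σxy = 26902
nΣxy − ΣxΣy = 134510 − 143314 = -8804
nΣx² − (Σx)² = 308075 − 299209 = 8866; nΣy² − (Σy)² = 78510 − 68644 = 9866
r = -8804 / √(8866 × 9866) = -8804 / 9352.6443 ≈ -0.9413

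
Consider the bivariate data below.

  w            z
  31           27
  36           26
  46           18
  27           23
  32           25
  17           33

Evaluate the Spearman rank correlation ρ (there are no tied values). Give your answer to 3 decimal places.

-0.600

Rank w: 3, 5, 6, 2, 4, 1
Rank z: 5, 4, 1, 2, 3, 6
d = rank(w) − rank(z): -2, 1, 5, 0, 1, -5; Σd² = 56
ρ = 1 − 6Σd² / [n(n²−1)] = 1 − 6×56 / (6×35) = 1 − 336/210 ≈ -0.600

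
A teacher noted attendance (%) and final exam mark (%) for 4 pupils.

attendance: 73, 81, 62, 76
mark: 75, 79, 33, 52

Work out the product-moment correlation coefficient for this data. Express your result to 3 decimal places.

0.822

n = 4, Σx = 292, Σy = 239, Σx² = 21510, Σy² = 15659, Σxy = 17872
nΣxy − ΣxΣy = 71488 − 69788 = 1700
nΣx² − (Σx)² = 86040 − 85264 = 776; nΣy² − (Σy)² = 62636 − 57121 = 5515
r = 1700 / √(776 × 5515) = 1700 / 2068.7291 ≈ 0.822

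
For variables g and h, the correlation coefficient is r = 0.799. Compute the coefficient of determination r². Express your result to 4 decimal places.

0.6384

r² = (0.799)² = 0.6384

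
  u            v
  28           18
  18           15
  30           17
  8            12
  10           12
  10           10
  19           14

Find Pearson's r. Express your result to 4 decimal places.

n = 7, Σu = 123, Σv = 98, Σu² = 2633, Σv² = 1422, Σuv = 1866
nΣuv − ΣuΣv = 13062 − 12054 = 1008
nΣu² − (Σu)² = 18431 − 15129 = 3302; nΣv² − (Σv)² = 9954 − 9604 = 350
r = 1008 / √(3302 × 350) = 1008 / 1075.0349 ≈ 0.9376

0.9376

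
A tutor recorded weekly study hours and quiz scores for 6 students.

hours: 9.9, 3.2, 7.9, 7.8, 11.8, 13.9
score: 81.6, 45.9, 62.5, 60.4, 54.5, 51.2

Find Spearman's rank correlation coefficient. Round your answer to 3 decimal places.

Rank hours: 4, 1, 3, 2, 5, 6
Rank score: 6, 1, 5, 4, 3, 2
d = rank(hours) − rank(score): -2, 0, -2, -2, 2, 4; Σd² = 32
ρ = 1 − 6Σd² / [n(n²−1)] = 1 − 6×32 / (6×35) = 1 − 192/210 ≈ 0.086

0.086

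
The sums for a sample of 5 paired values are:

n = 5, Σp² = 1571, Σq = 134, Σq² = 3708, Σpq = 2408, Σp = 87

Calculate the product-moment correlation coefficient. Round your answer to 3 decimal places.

0.935

r = (nΣpq − ΣpΣq) / √[(nΣp² − (Σp)²)(nΣq² − (Σq)²)]
Numerator: 5×2408 − 87×134 = 382
Denominator: √[(7855 − 7569)(18540 − 17956)] = √[286 × 584] = 408.6857
r = 382 / 408.6857 ≈ 0.935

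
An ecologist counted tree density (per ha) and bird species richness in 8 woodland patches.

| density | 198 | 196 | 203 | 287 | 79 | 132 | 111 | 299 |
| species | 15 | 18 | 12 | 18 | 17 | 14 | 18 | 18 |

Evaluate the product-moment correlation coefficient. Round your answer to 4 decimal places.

0.1682

n = 8, Σx = 1505, Σy = 130, Σx² = 326585, Σy² = 2150, Σxy = 24671
nΣxy − ΣxΣy = 197368 − 195650 = 1718
nΣx² − (Σx)² = 2612680 − 2265025 = 347655; nΣy² − (Σy)² = 17200 − 16900 = 300
r = 1718 / √(347655 × 300) = 1718 / 10212.5658 ≈ 0.1682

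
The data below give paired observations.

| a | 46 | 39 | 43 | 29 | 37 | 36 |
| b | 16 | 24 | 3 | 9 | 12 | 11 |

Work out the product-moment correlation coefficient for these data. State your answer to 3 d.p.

0.129

n = 6, Σa = 230, Σb = 75, Σa² = 8992, Σb² = 1187, Σab = 2902
nΣab − ΣaΣb = 17412 − 17250 = 162
nΣa² − (Σa)² = 53952 − 52900 = 1052; nΣb² − (Σb)² = 7122 − 5625 = 1497
r = 162 / √(1052 × 1497) = 162 / 1254.9279 ≈ 0.129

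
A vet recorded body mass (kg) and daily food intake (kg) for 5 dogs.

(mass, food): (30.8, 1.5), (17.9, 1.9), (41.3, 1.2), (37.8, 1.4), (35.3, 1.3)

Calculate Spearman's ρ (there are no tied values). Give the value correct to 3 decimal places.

-0.900

Rank mass: 2, 1, 5, 4, 3
Rank food: 4, 5, 1, 3, 2
d = rank(mass) − rank(food): -2, -4, 4, 1, 1; Σd² = 38
ρ = 1 − 6Σd² / [n(n²−1)] = 1 − 6×38 / (5×24) = 1 − 228/120 ≈ -0.900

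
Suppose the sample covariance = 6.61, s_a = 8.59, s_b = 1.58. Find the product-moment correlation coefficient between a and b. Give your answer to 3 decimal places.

r = Cov(a,b) / (s_a · s_b) = 6.61 / (8.59 × 1.58)
  = 6.61 / 13.5722 ≈ 0.487

0.487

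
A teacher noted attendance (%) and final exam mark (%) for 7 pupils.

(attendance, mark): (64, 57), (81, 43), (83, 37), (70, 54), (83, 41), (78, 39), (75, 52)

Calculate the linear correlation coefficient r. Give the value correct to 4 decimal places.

-0.9108

n = 7, Σx = 534, Σy = 323, Σx² = 41044, Σy² = 15289, Σxy = 24327
nΣxy − ΣxΣy = 170289 − 172482 = -2193
nΣx² − (Σx)² = 287308 − 285156 = 2152; nΣy² − (Σy)² = 107023 − 104329 = 2694
r = -2193 / √(2152 × 2694) = -2193 / 2407.7973 ≈ -0.9108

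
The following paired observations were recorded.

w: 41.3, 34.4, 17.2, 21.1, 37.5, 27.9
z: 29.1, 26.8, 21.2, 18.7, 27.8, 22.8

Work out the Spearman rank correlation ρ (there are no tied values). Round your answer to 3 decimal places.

0.943

Rank w: 6, 4, 1, 2, 5, 3
Rank z: 6, 4, 2, 1, 5, 3
d = rank(w) − rank(z): 0, 0, -1, 1, 0, 0; Σd² = 2
ρ = 1 − 6Σd² / [n(n²−1)] = 1 − 6×2 / (6×35) = 1 − 12/210 ≈ 0.943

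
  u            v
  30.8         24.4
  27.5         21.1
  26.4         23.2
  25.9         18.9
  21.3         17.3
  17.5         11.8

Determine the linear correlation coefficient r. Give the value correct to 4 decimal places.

0.9480

n = 6, Σu = 149.4, Σv = 116.7, Σu² = 3832.6, Σv² = 2374.55, Σuv = 3008.75
nΣuv − ΣuΣv = 18052.5 − 17434.98 = 617.52
nΣu² − (Σu)² = 22995.6 − 22320.36 = 675.24; nΣv² − (Σv)² = 14247.3 − 13618.89 = 628.41
r = 617.52 / √(675.24 × 628.41) = 617.52 / 651.4043 ≈ 0.9480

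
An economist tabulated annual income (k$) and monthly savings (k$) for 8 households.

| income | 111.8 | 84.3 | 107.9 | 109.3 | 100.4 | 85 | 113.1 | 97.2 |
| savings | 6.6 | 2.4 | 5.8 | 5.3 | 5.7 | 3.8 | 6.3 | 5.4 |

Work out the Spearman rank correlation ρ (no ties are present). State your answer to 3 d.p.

Rank income: 7, 1, 5, 6, 4, 2, 8, 3
Rank savings: 8, 1, 6, 3, 5, 2, 7, 4
d = rank(income) − rank(savings): -1, 0, -1, 3, -1, 0, 1, -1; Σd² = 14
ρ = 1 − 6Σd² / [n(n²−1)] = 1 − 6×14 / (8×63) = 1 − 84/504 ≈ 0.833

0.833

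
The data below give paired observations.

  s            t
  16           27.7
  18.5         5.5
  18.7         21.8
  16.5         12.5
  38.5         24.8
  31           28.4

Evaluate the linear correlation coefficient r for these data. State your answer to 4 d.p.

n = 6, Σs = 139.2, Σt = 120.7, Σs² = 3663.44, Σt² = 2850.63, Σst = 2994.06
nΣst − ΣsΣt = 17964.36 − 16801.44 = 1162.92
nΣs² − (Σs)² = 21980.64 − 19376.64 = 2604; nΣt² − (Σt)² = 17103.78 − 14568.49 = 2535.29
r = 1162.92 / √(2604 × 2535.29) = 1162.92 / 2569.4153 ≈ 0.4526

0.4526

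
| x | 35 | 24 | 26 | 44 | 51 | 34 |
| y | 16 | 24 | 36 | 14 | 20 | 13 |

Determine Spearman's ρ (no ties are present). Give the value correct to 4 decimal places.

-0.4286

Rank x: 4, 1, 2, 5, 6, 3
Rank y: 3, 5, 6, 2, 4, 1
d = rank(x) − rank(y): 1, -4, -4, 3, 2, 2; Σd² = 50
ρ = 1 − 6Σd² / [n(n²−1)] = 1 − 6×50 / (6×35) = 1 − 300/210 ≈ -0.4286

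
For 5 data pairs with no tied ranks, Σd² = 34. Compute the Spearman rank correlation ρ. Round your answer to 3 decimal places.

-0.700

ρ = 1 − 6Σd² / [n(n²−1)] = 1 − 6×34 / (5×24)
  = 1 − 204/120 = 1 − 1.7000 ≈ -0.700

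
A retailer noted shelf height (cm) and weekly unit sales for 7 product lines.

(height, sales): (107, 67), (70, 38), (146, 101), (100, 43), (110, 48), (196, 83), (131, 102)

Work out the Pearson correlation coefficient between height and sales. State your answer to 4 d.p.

0.7005

n = 7, Σx = 860, Σy = 482, Σx² = 115342, Σy² = 37580, Σxy = 63785
nΣxy − ΣxΣy = 446495 − 414520 = 31975
nΣx² − (Σx)² = 807394 − 739600 = 67794; nΣy² − (Σy)² = 263060 − 232324 = 30736
r = 31975 / √(67794 × 30736) = 31975 / 45647.7424 ≈ 0.7005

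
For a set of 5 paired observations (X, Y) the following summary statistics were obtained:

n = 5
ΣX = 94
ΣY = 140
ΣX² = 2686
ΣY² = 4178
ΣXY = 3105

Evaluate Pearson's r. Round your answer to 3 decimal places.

r = (nΣXY − ΣXΣY) / √[(nΣX² − (ΣX)²)(nΣY² − (ΣY)²)]
Numerator: 5×3105 − 94×140 = 2365
Denominator: √[(13430 − 8836)(20890 − 19600)] = √[4594 × 1290] = 2434.3911
r = 2365 / 2434.3911 ≈ 0.971

0.971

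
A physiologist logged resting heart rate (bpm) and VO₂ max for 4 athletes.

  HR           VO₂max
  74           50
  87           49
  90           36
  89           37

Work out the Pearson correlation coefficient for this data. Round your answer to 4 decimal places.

n = 4, Σx = 340, Σy = 172, Σx² = 29066, Σy² = 7566, Σxy = 14496
nΣxy − ΣxΣy = 57984 − 58480 = -496
nΣx² − (Σx)² = 116264 − 115600 = 664; nΣy² − (Σy)² = 30264 − 29584 = 680
r = -496 / √(664 × 680) = -496 / 671.9524 ≈ -0.7381

-0.7381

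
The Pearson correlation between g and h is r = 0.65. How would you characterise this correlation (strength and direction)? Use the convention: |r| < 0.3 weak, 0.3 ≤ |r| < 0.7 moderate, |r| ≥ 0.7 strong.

r = 0.65 > 0 so the relationship is positive.
|r| = 0.65, which falls in the moderate range.

moderate positive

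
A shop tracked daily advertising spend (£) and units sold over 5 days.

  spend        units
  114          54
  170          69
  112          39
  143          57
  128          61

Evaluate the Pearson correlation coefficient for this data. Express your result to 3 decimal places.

0.814

n = 5, Σx = 667, Σy = 280, Σx² = 91273, Σy² = 16168, Σxy = 38213
nΣxy − ΣxΣy = 191065 − 186760 = 4305
nΣx² − (Σx)² = 456365 − 444889 = 11476; nΣy² − (Σy)² = 80840 − 78400 = 2440
r = 4305 / √(11476 × 2440) = 4305 / 5291.6387 ≈ 0.814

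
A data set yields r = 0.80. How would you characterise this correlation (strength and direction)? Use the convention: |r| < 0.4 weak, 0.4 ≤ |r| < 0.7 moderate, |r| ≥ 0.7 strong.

r = 0.80 > 0 so the relationship is positive.
|r| = 0.80, which falls in the strong range.

strong positive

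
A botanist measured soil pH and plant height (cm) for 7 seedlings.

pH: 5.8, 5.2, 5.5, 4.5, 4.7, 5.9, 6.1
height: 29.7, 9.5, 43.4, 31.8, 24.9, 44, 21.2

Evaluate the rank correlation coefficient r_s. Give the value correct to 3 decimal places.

Rank pH: 5, 3, 4, 1, 2, 6, 7
Rank height: 4, 1, 6, 5, 3, 7, 2
d = rank(pH) − rank(height): 1, 2, -2, -4, -1, -1, 5; Σd² = 52
ρ = 1 − 6Σd² / [n(n²−1)] = 1 − 6×52 / (7×48) = 1 − 312/336 ≈ 0.071

0.071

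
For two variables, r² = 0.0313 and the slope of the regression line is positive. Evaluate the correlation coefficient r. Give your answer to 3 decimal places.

|r| = √0.0313 = 0.177
The association is positive, so r = 0.177.

0.177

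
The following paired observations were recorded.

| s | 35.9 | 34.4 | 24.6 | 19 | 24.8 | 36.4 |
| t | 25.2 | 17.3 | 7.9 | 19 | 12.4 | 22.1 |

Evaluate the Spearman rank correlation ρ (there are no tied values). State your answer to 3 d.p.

0.600

Rank s: 5, 4, 2, 1, 3, 6
Rank t: 6, 3, 1, 4, 2, 5
d = rank(s) − rank(t): -1, 1, 1, -3, 1, 1; Σd² = 14
ρ = 1 − 6Σd² / [n(n²−1)] = 1 − 6×14 / (6×35) = 1 − 84/210 ≈ 0.600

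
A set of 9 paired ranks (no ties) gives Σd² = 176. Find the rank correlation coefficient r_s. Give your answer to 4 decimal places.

-0.4667

ρ = 1 − 6Σd² / [n(n²−1)] = 1 − 6×176 / (9×80)
  = 1 − 1056/720 = 1 − 1.46667 ≈ -0.4667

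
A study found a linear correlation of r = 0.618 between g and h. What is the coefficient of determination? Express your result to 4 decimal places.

0.3819

r² = (0.618)² = 0.3819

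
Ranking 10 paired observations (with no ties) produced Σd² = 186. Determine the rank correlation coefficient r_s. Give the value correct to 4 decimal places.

-0.1273

ρ = 1 − 6Σd² / [n(n²−1)] = 1 − 6×186 / (10×99)
  = 1 − 1116/990 = 1 − 1.12727 ≈ -0.1273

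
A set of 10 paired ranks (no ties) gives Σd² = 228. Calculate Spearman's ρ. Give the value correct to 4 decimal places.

ρ = 1 − 6Σd² / [n(n²−1)] = 1 − 6×228 / (10×99)
  = 1 − 1368/990 = 1 − 1.38182 ≈ -0.3818

-0.3818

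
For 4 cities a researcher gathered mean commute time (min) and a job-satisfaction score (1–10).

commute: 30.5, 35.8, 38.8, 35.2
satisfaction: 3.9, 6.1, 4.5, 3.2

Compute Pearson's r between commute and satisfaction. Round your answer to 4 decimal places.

0.2939

n = 4, Σx = 140.3, Σy = 17.7, Σx² = 4956.37, Σy² = 82.91, Σxy = 624.57
nΣxy − ΣxΣy = 2498.28 − 2483.31 = 14.97
nΣx² − (Σx)² = 19825.48 − 19684.09 = 141.39; nΣy² − (Σy)² = 331.64 − 313.29 = 18.35
r = 14.97 / √(141.39 × 18.35) = 14.97 / 50.9363 ≈ 0.2939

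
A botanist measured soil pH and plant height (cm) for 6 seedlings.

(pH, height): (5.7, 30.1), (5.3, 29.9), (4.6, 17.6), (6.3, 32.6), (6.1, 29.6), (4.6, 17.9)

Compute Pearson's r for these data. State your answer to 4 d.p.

n = 6, Σx = 32.6, Σy = 157.7, Σx² = 179.8, Σy² = 4369.11, Σxy = 879.28
nΣxy − ΣxΣy = 5275.68 − 5141.02 = 134.66
nΣx² − (Σx)² = 1078.8 − 1062.76 = 16.04; nΣy² − (Σy)² = 26214.66 − 24869.29 = 1345.37
r = 134.66 / √(16.04 × 1345.37) = 134.66 / 146.9004 ≈ 0.9167

0.9167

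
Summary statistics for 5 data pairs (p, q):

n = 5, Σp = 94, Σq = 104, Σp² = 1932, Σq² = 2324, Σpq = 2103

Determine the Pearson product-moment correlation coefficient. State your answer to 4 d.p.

0.9079

r = (nΣpq − ΣpΣq) / √[(nΣp² − (Σp)²)(nΣq² − (Σq)²)]
Numerator: 5×2103 − 94×104 = 739
Denominator: √[(9660 − 8836)(11620 − 10816)] = √[824 × 804] = 813.9386
r = 739 / 813.9386 ≈ 0.9079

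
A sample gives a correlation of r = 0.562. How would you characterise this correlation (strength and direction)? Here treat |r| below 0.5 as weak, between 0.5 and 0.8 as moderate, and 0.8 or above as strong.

r = 0.562 > 0 so the relationship is positive.
|r| = 0.562, which falls in the moderate range.

moderate positive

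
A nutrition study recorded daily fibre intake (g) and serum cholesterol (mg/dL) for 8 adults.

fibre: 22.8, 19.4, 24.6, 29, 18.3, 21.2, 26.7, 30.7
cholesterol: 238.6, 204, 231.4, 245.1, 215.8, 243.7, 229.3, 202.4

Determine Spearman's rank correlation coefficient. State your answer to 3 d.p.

0.071

Rank fibre: 4, 2, 5, 7, 1, 3, 6, 8
Rank cholesterol: 6, 2, 5, 8, 3, 7, 4, 1
d = rank(fibre) − rank(cholesterol): -2, 0, 0, -1, -2, -4, 2, 7; Σd² = 78
ρ = 1 − 6Σd² / [n(n²−1)] = 1 − 6×78 / (8×63) = 1 − 468/504 ≈ 0.071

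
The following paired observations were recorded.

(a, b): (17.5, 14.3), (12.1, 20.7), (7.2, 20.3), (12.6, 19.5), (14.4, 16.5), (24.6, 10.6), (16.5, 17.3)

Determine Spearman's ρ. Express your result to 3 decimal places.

Rank a: 6, 2, 1, 3, 4, 7, 5
Rank b: 2, 7, 6, 5, 3, 1, 4
d = rank(a) − rank(b): 4, -5, -5, -2, 1, 6, 1; Σd² = 108
ρ = 1 − 6Σd² / [n(n²−1)] = 1 − 6×108 / (7×48) = 1 − 648/336 ≈ -0.929

-0.929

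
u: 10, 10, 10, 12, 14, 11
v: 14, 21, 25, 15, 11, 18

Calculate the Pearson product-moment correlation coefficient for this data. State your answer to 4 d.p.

n = 6, Σu = 67, Σv = 104, Σu² = 761, Σv² = 1932, Σuv = 1132
nΣuv − ΣuΣv = 6792 − 6968 = -176
nΣu² − (Σu)² = 4566 − 4489 = 77; nΣv² − (Σv)² = 11592 − 10816 = 776
r = -176 / √(77 × 776) = -176 / 244.4422 ≈ -0.7200

-0.7200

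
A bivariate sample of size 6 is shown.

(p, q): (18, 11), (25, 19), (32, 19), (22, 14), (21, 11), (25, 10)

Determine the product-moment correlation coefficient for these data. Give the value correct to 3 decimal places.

n = 6, Σp = 143, Σq = 84, Σp² = 3523, Σq² = 1260, Σpq = 2070
nΣpq − ΣpΣq = 12420 − 12012 = 408
nΣp² − (Σp)² = 21138 − 20449 = 689; nΣq² − (Σq)² = 7560 − 7056 = 504
r = 408 / √(689 × 504) = 408 / 589.2843 ≈ 0.692

0.692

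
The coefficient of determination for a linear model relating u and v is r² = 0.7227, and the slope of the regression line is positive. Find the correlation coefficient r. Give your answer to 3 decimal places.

|r| = √0.7227 = 0.850
The association is positive, so r = 0.850.

0.850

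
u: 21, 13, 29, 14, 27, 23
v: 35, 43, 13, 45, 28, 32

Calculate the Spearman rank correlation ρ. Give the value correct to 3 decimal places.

Rank u: 3, 1, 6, 2, 5, 4
Rank v: 4, 5, 1, 6, 2, 3
d = rank(u) − rank(v): -1, -4, 5, -4, 3, 1; Σd² = 68
ρ = 1 − 6Σd² / [n(n²−1)] = 1 − 6×68 / (6×35) = 1 − 408/210 ≈ -0.943

-0.943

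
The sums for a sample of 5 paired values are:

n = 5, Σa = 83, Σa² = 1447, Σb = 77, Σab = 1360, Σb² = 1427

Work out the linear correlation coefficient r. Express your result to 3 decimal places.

r = (nΣab − ΣaΣb) / √[(nΣa² − (Σa)²)(nΣb² − (Σb)²)]
Numerator: 5×1360 − 83×77 = 409
Denominator: √[(7235 − 6889)(7135 − 5929)] = √[346 × 1206] = 645.9690
r = 409 / 645.9690 ≈ 0.633

0.633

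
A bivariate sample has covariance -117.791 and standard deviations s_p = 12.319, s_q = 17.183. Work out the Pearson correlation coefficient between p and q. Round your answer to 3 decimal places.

-0.556

r = Cov(p,q) / (s_p · s_q) = -117.791 / (12.319 × 17.183)
  = -117.791 / 211.6774 ≈ -0.556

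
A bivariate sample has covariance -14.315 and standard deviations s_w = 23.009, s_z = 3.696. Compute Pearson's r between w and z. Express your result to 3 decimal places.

-0.168

r = Cov(w,z) / (s_w · s_z) = -14.315 / (23.009 × 3.696)
  = -14.315 / 85.0413 ≈ -0.168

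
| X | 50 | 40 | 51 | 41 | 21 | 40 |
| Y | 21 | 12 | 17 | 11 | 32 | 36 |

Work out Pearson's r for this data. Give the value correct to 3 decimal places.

-0.471

n = 6, ΣX = 243, ΣY = 129, ΣX² = 10423, ΣY² = 3315, ΣXY = 4960
nΣXY − ΣXΣY = 29760 − 31347 = -1587
nΣX² − (ΣX)² = 62538 − 59049 = 3489; nΣY² − (ΣY)² = 19890 − 16641 = 3249
r = -1587 / √(3489 × 3249) = -1587 / 3366.8622 ≈ -0.471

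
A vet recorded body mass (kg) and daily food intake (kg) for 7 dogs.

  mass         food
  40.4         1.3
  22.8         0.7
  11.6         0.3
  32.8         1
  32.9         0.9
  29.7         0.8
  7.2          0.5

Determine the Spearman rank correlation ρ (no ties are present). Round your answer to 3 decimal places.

0.929

Rank mass: 7, 3, 2, 5, 6, 4, 1
Rank food: 7, 3, 1, 6, 5, 4, 2
d = rank(mass) − rank(food): 0, 0, 1, -1, 1, 0, -1; Σd² = 4
ρ = 1 − 6Σd² / [n(n²−1)] = 1 − 6×4 / (7×48) = 1 − 24/336 ≈ 0.929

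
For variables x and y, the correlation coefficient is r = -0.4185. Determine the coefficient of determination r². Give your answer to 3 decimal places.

r² = (-0.4185)² = 0.175

0.175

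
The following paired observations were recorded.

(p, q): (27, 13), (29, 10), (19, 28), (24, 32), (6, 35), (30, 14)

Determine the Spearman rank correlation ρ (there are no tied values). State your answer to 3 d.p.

-0.771

Rank p: 4, 5, 2, 3, 1, 6
Rank q: 2, 1, 4, 5, 6, 3
d = rank(p) − rank(q): 2, 4, -2, -2, -5, 3; Σd² = 62
ρ = 1 − 6Σd² / [n(n²−1)] = 1 − 6×62 / (6×35) = 1 − 372/210 ≈ -0.771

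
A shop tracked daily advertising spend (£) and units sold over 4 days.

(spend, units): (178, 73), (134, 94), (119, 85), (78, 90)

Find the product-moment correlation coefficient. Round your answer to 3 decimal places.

-0.704

n = 4, Σx = 509, Σy = 342, Σx² = 69885, Σy² = 29490, Σxy = 42725
nΣxy − ΣxΣy = 170900 − 174078 = -3178
nΣx² − (Σx)² = 279540 − 259081 = 20459; nΣy² − (Σy)² = 117960 − 116964 = 996
r = -3178 / √(20459 × 996) = -3178 / 4514.1072 ≈ -0.704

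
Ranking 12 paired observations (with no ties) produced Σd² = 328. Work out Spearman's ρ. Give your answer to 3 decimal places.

-0.147

ρ = 1 − 6Σd² / [n(n²−1)] = 1 − 6×328 / (12×143)
  = 1 − 1968/1716 = 1 − 1.1469 ≈ -0.147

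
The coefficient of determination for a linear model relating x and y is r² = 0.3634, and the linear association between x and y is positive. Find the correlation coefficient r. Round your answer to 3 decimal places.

|r| = √0.3634 = 0.603
The association is positive, so r = 0.603.

0.603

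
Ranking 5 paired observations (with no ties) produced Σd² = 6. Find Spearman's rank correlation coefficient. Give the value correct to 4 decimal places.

ρ = 1 − 6Σd² / [n(n²−1)] = 1 − 6×6 / (5×24)
  = 1 − 36/120 = 1 − 0.30000 ≈ 0.7000

0.7000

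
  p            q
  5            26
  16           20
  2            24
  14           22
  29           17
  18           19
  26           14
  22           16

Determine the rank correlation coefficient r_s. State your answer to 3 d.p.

-0.905

Rank p: 2, 4, 1, 3, 8, 5, 7, 6
Rank q: 8, 5, 7, 6, 3, 4, 1, 2
d = rank(p) − rank(q): -6, -1, -6, -3, 5, 1, 6, 4; Σd² = 160
ρ = 1 − 6Σd² / [n(n²−1)] = 1 − 6×160 / (8×63) = 1 − 960/504 ≈ -0.905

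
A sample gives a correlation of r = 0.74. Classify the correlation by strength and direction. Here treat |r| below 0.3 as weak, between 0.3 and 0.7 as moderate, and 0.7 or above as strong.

strong positive

r = 0.74 > 0 so the relationship is positive.
|r| = 0.74, which falls in the strong range.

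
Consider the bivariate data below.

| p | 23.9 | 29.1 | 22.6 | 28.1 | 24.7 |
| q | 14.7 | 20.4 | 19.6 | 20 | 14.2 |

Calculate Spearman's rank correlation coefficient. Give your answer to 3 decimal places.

Rank p: 2, 5, 1, 4, 3
Rank q: 2, 5, 3, 4, 1
d = rank(p) − rank(q): 0, 0, -2, 0, 2; Σd² = 8
ρ = 1 − 6Σd² / [n(n²−1)] = 1 − 6×8 / (5×24) = 1 − 48/120 ≈ 0.600

0.600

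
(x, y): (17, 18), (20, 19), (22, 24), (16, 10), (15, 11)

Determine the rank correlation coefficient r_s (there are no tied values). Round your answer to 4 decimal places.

Rank x: 3, 4, 5, 2, 1
Rank y: 3, 4, 5, 1, 2
d = rank(x) − rank(y): 0, 0, 0, 1, -1; Σd² = 2
ρ = 1 − 6Σd² / [n(n²−1)] = 1 − 6×2 / (5×24) = 1 − 12/120 ≈ 0.9000

0.9000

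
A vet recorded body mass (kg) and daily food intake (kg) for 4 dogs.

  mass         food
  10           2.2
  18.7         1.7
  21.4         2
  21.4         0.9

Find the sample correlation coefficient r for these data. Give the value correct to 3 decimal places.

n = 4, Σx = 71.5, Σy = 6.8, Σx² = 1365.61, Σy² = 12.54, Σxy = 115.85
nΣxy − ΣxΣy = 463.4 − 486.2 = -22.8
nΣx² − (Σx)² = 5462.44 − 5112.25 = 350.19; nΣy² − (Σy)² = 50.16 − 46.24 = 3.92
r = -22.8 / √(350.19 × 3.92) = -22.8 / 37.0506 ≈ -0.615

-0.615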